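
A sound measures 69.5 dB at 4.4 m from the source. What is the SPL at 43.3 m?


Given values:
  SPL1 = 69.5 dB, r1 = 4.4 m, r2 = 43.3 m
Formula: SPL2 = SPL1 - 20 * log10(r2 / r1)
Compute ratio: r2 / r1 = 43.3 / 4.4 = 9.8409
Compute log10: log10(9.8409) = 0.993035
Compute drop: 20 * 0.993035 = 19.8607
SPL2 = 69.5 - 19.8607 = 49.64

49.64 dB


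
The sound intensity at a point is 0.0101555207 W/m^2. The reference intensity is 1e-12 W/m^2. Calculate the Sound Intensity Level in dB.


Given values:
  I = 0.0101555207 W/m^2
  I_ref = 1e-12 W/m^2
Formula: SIL = 10 * log10(I / I_ref)
Compute ratio: I / I_ref = 10155520700
Compute log10: log10(10155520700) = 10.006702
Multiply: SIL = 10 * 10.006702 = 100.07

100.07 dB


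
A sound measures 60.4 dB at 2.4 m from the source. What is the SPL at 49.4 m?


Given values:
  SPL1 = 60.4 dB, r1 = 2.4 m, r2 = 49.4 m
Formula: SPL2 = SPL1 - 20 * log10(r2 / r1)
Compute ratio: r2 / r1 = 49.4 / 2.4 = 20.5833
Compute log10: log10(20.5833) = 1.313515
Compute drop: 20 * 1.313515 = 26.2703
SPL2 = 60.4 - 26.2703 = 34.13

34.13 dB


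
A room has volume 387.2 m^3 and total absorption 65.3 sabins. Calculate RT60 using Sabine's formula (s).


Given values:
  V = 387.2 m^3
  A = 65.3 sabins
Formula: RT60 = 0.161 * V / A
Numerator: 0.161 * 387.2 = 62.3392
RT60 = 62.3392 / 65.3 = 0.955

0.955 s


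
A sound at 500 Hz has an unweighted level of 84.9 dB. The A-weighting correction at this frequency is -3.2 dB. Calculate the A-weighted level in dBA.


Given values:
  SPL = 84.9 dB
  A-weighting at 500 Hz = -3.2 dB
Formula: L_A = SPL + A_weight
L_A = 84.9 + (-3.2)
L_A = 81.7

81.7 dBA


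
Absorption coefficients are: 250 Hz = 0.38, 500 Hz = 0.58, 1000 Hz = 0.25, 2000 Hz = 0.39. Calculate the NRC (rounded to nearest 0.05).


Given values:
  a_250 = 0.38, a_500 = 0.58
  a_1000 = 0.25, a_2000 = 0.39
Formula: NRC = (a250 + a500 + a1000 + a2000) / 4
Sum = 0.38 + 0.58 + 0.25 + 0.39 = 1.6
NRC = 1.6 / 4 = 0.4
Rounded to nearest 0.05: 0.4

0.4


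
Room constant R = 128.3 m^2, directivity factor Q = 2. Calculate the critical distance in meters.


Given values:
  R = 128.3 m^2, Q = 2
Formula: d_c = 0.141 * sqrt(Q * R)
Compute Q * R = 2 * 128.3 = 256.6
Compute sqrt(256.6) = 16.0187
d_c = 0.141 * 16.0187 = 2.259

2.259 m


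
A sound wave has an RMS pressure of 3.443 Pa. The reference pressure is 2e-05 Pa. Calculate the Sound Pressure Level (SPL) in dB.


Given values:
  p = 3.443 Pa
  p_ref = 2e-05 Pa
Formula: SPL = 20 * log10(p / p_ref)
Compute ratio: p / p_ref = 3.443 / 2e-05 = 172150
Compute log10: log10(172150) = 5.235907
Multiply: SPL = 20 * 5.235907 = 104.72

104.72 dB


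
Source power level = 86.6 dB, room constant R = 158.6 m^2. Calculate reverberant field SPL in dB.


Given values:
  Lw = 86.6 dB, R = 158.6 m^2
Formula: SPL = Lw + 10 * log10(4 / R)
Compute 4 / R = 4 / 158.6 = 0.025221
Compute 10 * log10(0.025221) = -15.9824
SPL = 86.6 + (-15.9824) = 70.62

70.62 dB


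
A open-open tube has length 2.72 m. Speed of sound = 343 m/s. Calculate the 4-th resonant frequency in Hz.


Given values:
  Tube type: open-open, L = 2.72 m, c = 343 m/s, n = 4
Formula: f_n = n * c / (2 * L)
Compute 2 * L = 2 * 2.72 = 5.44
f = 4 * 343 / 5.44
f = 252.21

252.21 Hz


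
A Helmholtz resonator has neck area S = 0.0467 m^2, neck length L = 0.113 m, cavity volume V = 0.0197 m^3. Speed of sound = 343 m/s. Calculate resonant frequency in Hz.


Given values:
  S = 0.0467 m^2, L = 0.113 m, V = 0.0197 m^3, c = 343 m/s
Formula: f = (c / (2*pi)) * sqrt(S / (V * L))
Compute V * L = 0.0197 * 0.113 = 0.0022261
Compute S / (V * L) = 0.0467 / 0.0022261 = 20.9784
Compute sqrt(20.9784) = 4.580218
Compute c / (2*pi) = 343 / 6.283185 = 54.590148
f = 54.590148 * 4.580218 = 250.03

250.03 Hz


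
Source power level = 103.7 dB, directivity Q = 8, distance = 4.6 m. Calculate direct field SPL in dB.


Given values:
  Lw = 103.7 dB, Q = 8, r = 4.6 m
Formula: SPL = Lw + 10 * log10(Q / (4 * pi * r^2))
Compute 4 * pi * r^2 = 4 * pi * 4.6^2 = 265.9044
Compute Q / denom = 8 / 265.9044 = 0.030086
Compute 10 * log10(0.030086) = -15.2164
SPL = 103.7 + (-15.2164) = 88.48

88.48 dB


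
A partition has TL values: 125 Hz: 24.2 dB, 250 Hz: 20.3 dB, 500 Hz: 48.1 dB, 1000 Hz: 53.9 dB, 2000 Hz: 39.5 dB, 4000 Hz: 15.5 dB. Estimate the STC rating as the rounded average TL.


Given TL values at each frequency:
  125 Hz: 24.2 dB
  250 Hz: 20.3 dB
  500 Hz: 48.1 dB
  1000 Hz: 53.9 dB
  2000 Hz: 39.5 dB
  4000 Hz: 15.5 dB
Formula: STC ~ round(average of TL values)
Sum = 24.2 + 20.3 + 48.1 + 53.9 + 39.5 + 15.5 = 201.5
Average = 201.5 / 6 = 33.58
Rounded: 34

34


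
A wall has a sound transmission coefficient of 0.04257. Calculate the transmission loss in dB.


Given values:
  tau = 0.04257
Formula: TL = 10 * log10(1 / tau)
Compute 1 / tau = 1 / 0.04257 = 23.4907
Compute log10(23.4907) = 1.370896
TL = 10 * 1.370896 = 13.71

13.71 dB


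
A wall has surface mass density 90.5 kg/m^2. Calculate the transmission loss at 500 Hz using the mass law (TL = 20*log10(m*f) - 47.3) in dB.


Given values:
  m = 90.5 kg/m^2, f = 500 Hz
Formula: TL = 20 * log10(m * f) - 47.3
Compute m * f = 90.5 * 500 = 45250.0
Compute log10(45250.0) = 4.655619
Compute 20 * 4.655619 = 93.1124
TL = 93.1124 - 47.3 = 45.81

45.81 dB


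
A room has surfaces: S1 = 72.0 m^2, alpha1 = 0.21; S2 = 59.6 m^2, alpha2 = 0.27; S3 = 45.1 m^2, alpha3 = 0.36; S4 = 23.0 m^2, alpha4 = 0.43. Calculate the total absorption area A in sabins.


Given surfaces:
  Surface 1: 72.0 * 0.21 = 15.12
  Surface 2: 59.6 * 0.27 = 16.092
  Surface 3: 45.1 * 0.36 = 16.236
  Surface 4: 23.0 * 0.43 = 9.89
Formula: A = sum(Si * alpha_i)
A = 15.12 + 16.092 + 16.236 + 9.89
A = 57.34

57.34 sabins


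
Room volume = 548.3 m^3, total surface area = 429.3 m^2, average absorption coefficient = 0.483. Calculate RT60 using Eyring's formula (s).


Given values:
  V = 548.3 m^3, S = 429.3 m^2, alpha = 0.483
Formula: RT60 = 0.161 * V / (-S * ln(1 - alpha))
Compute ln(1 - 0.483) = ln(0.517) = -0.659712
Denominator: -429.3 * -0.659712 = 283.2144
Numerator: 0.161 * 548.3 = 88.2763
RT60 = 88.2763 / 283.2144 = 0.312

0.312 s


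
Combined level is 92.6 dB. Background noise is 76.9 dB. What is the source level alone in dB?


Given values:
  L_total = 92.6 dB, L_bg = 76.9 dB
Formula: L_source = 10 * log10(10^(L_total/10) - 10^(L_bg/10))
Convert to linear:
  10^(92.6/10) = 1819700858.61
  10^(76.9/10) = 48977881.9368
Difference: 1819700858.61 - 48977881.9368 = 1770722976.6732
L_source = 10 * log10(1770722976.6732) = 92.48

92.48 dB


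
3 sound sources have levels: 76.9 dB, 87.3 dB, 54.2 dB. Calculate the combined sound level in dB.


Formula: L_total = 10 * log10( sum(10^(Li/10)) )
  Source 1: 10^(76.9/10) = 48977881.9368
  Source 2: 10^(87.3/10) = 537031796.3703
  Source 3: 10^(54.2/10) = 263026.7992
Sum of linear values = 586272705.1063
L_total = 10 * log10(586272705.1063) = 87.68

87.68 dB


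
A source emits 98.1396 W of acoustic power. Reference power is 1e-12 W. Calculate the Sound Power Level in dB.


Given values:
  W = 98.1396 W
  W_ref = 1e-12 W
Formula: SWL = 10 * log10(W / W_ref)
Compute ratio: W / W_ref = 98139600000000
Compute log10: log10(98139600000000) = 13.991844
Multiply: SWL = 10 * 13.991844 = 139.92

139.92 dB


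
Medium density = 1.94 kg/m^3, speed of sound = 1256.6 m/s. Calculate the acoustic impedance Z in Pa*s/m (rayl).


Given values:
  rho = 1.94 kg/m^3
  c = 1256.6 m/s
Formula: Z = rho * c
Z = 1.94 * 1256.6
Z = 2437.8

2437.8 rayl


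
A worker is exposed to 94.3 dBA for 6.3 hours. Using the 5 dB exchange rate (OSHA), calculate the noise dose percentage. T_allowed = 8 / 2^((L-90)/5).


Given values:
  L = 94.3 dBA, T = 6.3 hours
Formula: T_allowed = 8 / 2^((L - 90) / 5)
Compute exponent: (94.3 - 90) / 5 = 0.86
Compute 2^(0.86) = 1.815038
T_allowed = 8 / 1.815038 = 4.407621 hours
Dose = (T / T_allowed) * 100
Dose = (6.3 / 4.407621) * 100 = 142.93

142.93 %


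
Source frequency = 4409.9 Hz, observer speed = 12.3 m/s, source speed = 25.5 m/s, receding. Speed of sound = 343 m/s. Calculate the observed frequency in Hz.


Given values:
  f_s = 4409.9 Hz, v_o = 12.3 m/s, v_s = 25.5 m/s
  Direction: receding
Formula: f_o = f_s * (c - v_o) / (c + v_s)
Numerator: c - v_o = 343 - 12.3 = 330.7
Denominator: c + v_s = 343 + 25.5 = 368.5
f_o = 4409.9 * 330.7 / 368.5 = 3957.54

3957.54 Hz


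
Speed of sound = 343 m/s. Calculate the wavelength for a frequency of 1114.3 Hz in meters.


Given values:
  c = 343 m/s, f = 1114.3 Hz
Formula: lambda = c / f
lambda = 343 / 1114.3
lambda = 0.3078

0.3078 m


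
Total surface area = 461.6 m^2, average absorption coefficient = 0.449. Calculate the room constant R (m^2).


Given values:
  S = 461.6 m^2, alpha = 0.449
Formula: R = S * alpha / (1 - alpha)
Numerator: 461.6 * 0.449 = 207.2584
Denominator: 1 - 0.449 = 0.551
R = 207.2584 / 0.551 = 376.15

376.15 m^2


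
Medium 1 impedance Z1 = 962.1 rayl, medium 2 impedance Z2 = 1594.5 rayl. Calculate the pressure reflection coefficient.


Given values:
  Z1 = 962.1 rayl, Z2 = 1594.5 rayl
Formula: R = (Z2 - Z1) / (Z2 + Z1)
Numerator: Z2 - Z1 = 1594.5 - 962.1 = 632.4
Denominator: Z2 + Z1 = 1594.5 + 962.1 = 2556.6
R = 632.4 / 2556.6 = 0.2474

0.2474


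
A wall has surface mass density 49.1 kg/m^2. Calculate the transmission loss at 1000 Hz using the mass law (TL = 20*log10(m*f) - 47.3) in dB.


Given values:
  m = 49.1 kg/m^2, f = 1000 Hz
Formula: TL = 20 * log10(m * f) - 47.3
Compute m * f = 49.1 * 1000 = 49100.0
Compute log10(49100.0) = 4.691081
Compute 20 * 4.691081 = 93.8216
TL = 93.8216 - 47.3 = 46.52

46.52 dB


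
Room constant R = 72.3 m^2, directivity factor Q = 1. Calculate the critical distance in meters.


Given values:
  R = 72.3 m^2, Q = 1
Formula: d_c = 0.141 * sqrt(Q * R)
Compute Q * R = 1 * 72.3 = 72.3
Compute sqrt(72.3) = 8.5029
d_c = 0.141 * 8.5029 = 1.199

1.199 m


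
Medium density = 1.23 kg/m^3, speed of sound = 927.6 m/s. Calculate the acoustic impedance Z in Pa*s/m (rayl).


Given values:
  rho = 1.23 kg/m^3
  c = 927.6 m/s
Formula: Z = rho * c
Z = 1.23 * 927.6
Z = 1140.95

1140.95 rayl


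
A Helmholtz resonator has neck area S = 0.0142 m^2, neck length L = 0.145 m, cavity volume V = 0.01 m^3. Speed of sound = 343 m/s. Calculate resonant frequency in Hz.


Given values:
  S = 0.0142 m^2, L = 0.145 m, V = 0.01 m^3, c = 343 m/s
Formula: f = (c / (2*pi)) * sqrt(S / (V * L))
Compute V * L = 0.01 * 0.145 = 0.00145
Compute S / (V * L) = 0.0142 / 0.00145 = 9.7931
Compute sqrt(9.7931) = 3.129393
Compute c / (2*pi) = 343 / 6.283185 = 54.590148
f = 54.590148 * 3.129393 = 170.83

170.83 Hz


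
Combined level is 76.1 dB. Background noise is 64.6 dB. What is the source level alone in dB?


Given values:
  L_total = 76.1 dB, L_bg = 64.6 dB
Formula: L_source = 10 * log10(10^(L_total/10) - 10^(L_bg/10))
Convert to linear:
  10^(76.1/10) = 40738027.7804
  10^(64.6/10) = 2884031.5031
Difference: 40738027.7804 - 2884031.5031 = 37853996.2773
L_source = 10 * log10(37853996.2773) = 75.78

75.78 dB


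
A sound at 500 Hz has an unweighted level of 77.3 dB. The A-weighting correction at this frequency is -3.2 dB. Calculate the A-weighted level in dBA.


Given values:
  SPL = 77.3 dB
  A-weighting at 500 Hz = -3.2 dB
Formula: L_A = SPL + A_weight
L_A = 77.3 + (-3.2)
L_A = 74.1

74.1 dBA


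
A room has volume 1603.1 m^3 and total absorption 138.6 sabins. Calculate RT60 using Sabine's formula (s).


Given values:
  V = 1603.1 m^3
  A = 138.6 sabins
Formula: RT60 = 0.161 * V / A
Numerator: 0.161 * 1603.1 = 258.0991
RT60 = 258.0991 / 138.6 = 1.862

1.862 s


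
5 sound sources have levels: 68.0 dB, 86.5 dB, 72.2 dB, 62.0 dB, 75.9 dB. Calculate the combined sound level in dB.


Formula: L_total = 10 * log10( sum(10^(Li/10)) )
  Source 1: 10^(68.0/10) = 6309573.4448
  Source 2: 10^(86.5/10) = 446683592.151
  Source 3: 10^(72.2/10) = 16595869.0744
  Source 4: 10^(62.0/10) = 1584893.1925
  Source 5: 10^(75.9/10) = 38904514.4994
Sum of linear values = 510078442.3621
L_total = 10 * log10(510078442.3621) = 87.08

87.08 dB


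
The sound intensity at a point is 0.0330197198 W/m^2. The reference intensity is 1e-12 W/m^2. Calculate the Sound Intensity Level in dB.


Given values:
  I = 0.0330197198 W/m^2
  I_ref = 1e-12 W/m^2
Formula: SIL = 10 * log10(I / I_ref)
Compute ratio: I / I_ref = 33019719800
Compute log10: log10(33019719800) = 10.518773
Multiply: SIL = 10 * 10.518773 = 105.19

105.19 dB


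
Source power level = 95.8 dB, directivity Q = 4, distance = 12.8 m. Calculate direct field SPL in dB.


Given values:
  Lw = 95.8 dB, Q = 4, r = 12.8 m
Formula: SPL = Lw + 10 * log10(Q / (4 * pi * r^2))
Compute 4 * pi * r^2 = 4 * pi * 12.8^2 = 2058.8742
Compute Q / denom = 4 / 2058.8742 = 0.00194281
Compute 10 * log10(0.00194281) = -27.1157
SPL = 95.8 + (-27.1157) = 68.68

68.68 dB


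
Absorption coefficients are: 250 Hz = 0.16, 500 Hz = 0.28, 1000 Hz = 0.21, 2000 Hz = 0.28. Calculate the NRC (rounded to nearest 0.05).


Given values:
  a_250 = 0.16, a_500 = 0.28
  a_1000 = 0.21, a_2000 = 0.28
Formula: NRC = (a250 + a500 + a1000 + a2000) / 4
Sum = 0.16 + 0.28 + 0.21 + 0.28 = 0.93
NRC = 0.93 / 4 = 0.2325
Rounded to nearest 0.05: 0.25

0.25


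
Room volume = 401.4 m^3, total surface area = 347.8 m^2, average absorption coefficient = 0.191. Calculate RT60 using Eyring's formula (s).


Given values:
  V = 401.4 m^3, S = 347.8 m^2, alpha = 0.191
Formula: RT60 = 0.161 * V / (-S * ln(1 - alpha))
Compute ln(1 - 0.191) = ln(0.809) = -0.211956
Denominator: -347.8 * -0.211956 = 73.7183
Numerator: 0.161 * 401.4 = 64.6254
RT60 = 64.6254 / 73.7183 = 0.877

0.877 s


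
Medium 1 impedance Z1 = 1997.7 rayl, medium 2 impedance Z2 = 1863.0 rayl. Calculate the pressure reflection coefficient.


Given values:
  Z1 = 1997.7 rayl, Z2 = 1863.0 rayl
Formula: R = (Z2 - Z1) / (Z2 + Z1)
Numerator: Z2 - Z1 = 1863.0 - 1997.7 = -134.7
Denominator: Z2 + Z1 = 1863.0 + 1997.7 = 3860.7
R = -134.7 / 3860.7 = -0.0349

-0.0349


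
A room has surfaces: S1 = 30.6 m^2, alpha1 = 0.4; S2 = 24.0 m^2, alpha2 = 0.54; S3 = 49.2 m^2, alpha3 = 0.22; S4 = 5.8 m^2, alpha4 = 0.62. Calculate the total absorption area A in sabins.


Given surfaces:
  Surface 1: 30.6 * 0.4 = 12.24
  Surface 2: 24.0 * 0.54 = 12.96
  Surface 3: 49.2 * 0.22 = 10.824
  Surface 4: 5.8 * 0.62 = 3.596
Formula: A = sum(Si * alpha_i)
A = 12.24 + 12.96 + 10.824 + 3.596
A = 39.62

39.62 sabins


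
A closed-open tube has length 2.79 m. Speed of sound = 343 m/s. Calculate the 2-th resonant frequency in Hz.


Given values:
  Tube type: closed-open, L = 2.79 m, c = 343 m/s, n = 2
Formula: f_n = (2n - 1) * c / (4 * L)
Compute 2n - 1 = 2*2 - 1 = 3
Compute 4 * L = 4 * 2.79 = 11.16
f = 3 * 343 / 11.16
f = 92.2

92.2 Hz


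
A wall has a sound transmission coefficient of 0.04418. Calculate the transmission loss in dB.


Given values:
  tau = 0.04418
Formula: TL = 10 * log10(1 / tau)
Compute 1 / tau = 1 / 0.04418 = 22.6347
Compute log10(22.6347) = 1.354775
TL = 10 * 1.354775 = 13.55

13.55 dB


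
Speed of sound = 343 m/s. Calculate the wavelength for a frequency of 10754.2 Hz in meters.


Given values:
  c = 343 m/s, f = 10754.2 Hz
Formula: lambda = c / f
lambda = 343 / 10754.2
lambda = 0.0319

0.0319 m


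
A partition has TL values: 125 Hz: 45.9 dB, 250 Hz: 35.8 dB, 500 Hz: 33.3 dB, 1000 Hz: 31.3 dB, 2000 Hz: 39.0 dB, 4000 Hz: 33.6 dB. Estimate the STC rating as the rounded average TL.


Given TL values at each frequency:
  125 Hz: 45.9 dB
  250 Hz: 35.8 dB
  500 Hz: 33.3 dB
  1000 Hz: 31.3 dB
  2000 Hz: 39.0 dB
  4000 Hz: 33.6 dB
Formula: STC ~ round(average of TL values)
Sum = 45.9 + 35.8 + 33.3 + 31.3 + 39.0 + 33.6 = 218.9
Average = 218.9 / 6 = 36.48
Rounded: 36

36


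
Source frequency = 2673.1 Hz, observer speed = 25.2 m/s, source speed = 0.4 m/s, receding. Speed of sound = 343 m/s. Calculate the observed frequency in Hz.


Given values:
  f_s = 2673.1 Hz, v_o = 25.2 m/s, v_s = 0.4 m/s
  Direction: receding
Formula: f_o = f_s * (c - v_o) / (c + v_s)
Numerator: c - v_o = 343 - 25.2 = 317.8
Denominator: c + v_s = 343 + 0.4 = 343.4
f_o = 2673.1 * 317.8 / 343.4 = 2473.82

2473.82 Hz


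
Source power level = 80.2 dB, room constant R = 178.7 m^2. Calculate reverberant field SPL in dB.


Given values:
  Lw = 80.2 dB, R = 178.7 m^2
Formula: SPL = Lw + 10 * log10(4 / R)
Compute 4 / R = 4 / 178.7 = 0.022384
Compute 10 * log10(0.022384) = -16.5006
SPL = 80.2 + (-16.5006) = 63.7

63.7 dB


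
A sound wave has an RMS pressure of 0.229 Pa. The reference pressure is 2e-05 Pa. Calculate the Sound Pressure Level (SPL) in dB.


Given values:
  p = 0.229 Pa
  p_ref = 2e-05 Pa
Formula: SPL = 20 * log10(p / p_ref)
Compute ratio: p / p_ref = 0.229 / 2e-05 = 11450
Compute log10: log10(11450) = 4.058805
Multiply: SPL = 20 * 4.058805 = 81.18

81.18 dB


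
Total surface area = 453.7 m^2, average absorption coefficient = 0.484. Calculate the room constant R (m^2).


Given values:
  S = 453.7 m^2, alpha = 0.484
Formula: R = S * alpha / (1 - alpha)
Numerator: 453.7 * 0.484 = 219.5908
Denominator: 1 - 0.484 = 0.516
R = 219.5908 / 0.516 = 425.56

425.56 m^2


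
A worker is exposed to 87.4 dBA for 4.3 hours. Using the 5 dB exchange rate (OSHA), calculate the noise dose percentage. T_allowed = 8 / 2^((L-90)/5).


Given values:
  L = 87.4 dBA, T = 4.3 hours
Formula: T_allowed = 8 / 2^((L - 90) / 5)
Compute exponent: (87.4 - 90) / 5 = -0.52
Compute 2^(-0.52) = 0.697372
T_allowed = 8 / 0.697372 = 11.471639 hours
Dose = (T / T_allowed) * 100
Dose = (4.3 / 11.471639) * 100 = 37.48

37.48 %


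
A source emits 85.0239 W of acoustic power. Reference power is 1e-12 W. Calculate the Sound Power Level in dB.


Given values:
  W = 85.0239 W
  W_ref = 1e-12 W
Formula: SWL = 10 * log10(W / W_ref)
Compute ratio: W / W_ref = 85023900000000
Compute log10: log10(85023900000000) = 13.929541
Multiply: SWL = 10 * 13.929541 = 139.3

139.3 dB


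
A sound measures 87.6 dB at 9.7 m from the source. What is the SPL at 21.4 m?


Given values:
  SPL1 = 87.6 dB, r1 = 9.7 m, r2 = 21.4 m
Formula: SPL2 = SPL1 - 20 * log10(r2 / r1)
Compute ratio: r2 / r1 = 21.4 / 9.7 = 2.2062
Compute log10: log10(2.2062) = 0.343645
Compute drop: 20 * 0.343645 = 6.8729
SPL2 = 87.6 - 6.8729 = 80.73

80.73 dB


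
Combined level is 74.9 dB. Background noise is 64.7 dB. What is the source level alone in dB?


Given values:
  L_total = 74.9 dB, L_bg = 64.7 dB
Formula: L_source = 10 * log10(10^(L_total/10) - 10^(L_bg/10))
Convert to linear:
  10^(74.9/10) = 30902954.3251
  10^(64.7/10) = 2951209.2267
Difference: 30902954.3251 - 2951209.2267 = 27951745.0984
L_source = 10 * log10(27951745.0984) = 74.46

74.46 dB


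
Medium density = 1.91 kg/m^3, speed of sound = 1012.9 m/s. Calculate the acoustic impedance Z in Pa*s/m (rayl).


Given values:
  rho = 1.91 kg/m^3
  c = 1012.9 m/s
Formula: Z = rho * c
Z = 1.91 * 1012.9
Z = 1934.64

1934.64 rayl


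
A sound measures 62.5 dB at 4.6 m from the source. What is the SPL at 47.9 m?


Given values:
  SPL1 = 62.5 dB, r1 = 4.6 m, r2 = 47.9 m
Formula: SPL2 = SPL1 - 20 * log10(r2 / r1)
Compute ratio: r2 / r1 = 47.9 / 4.6 = 10.413
Compute log10: log10(10.413) = 1.017576
Compute drop: 20 * 1.017576 = 20.3515
SPL2 = 62.5 - 20.3515 = 42.15

42.15 dB


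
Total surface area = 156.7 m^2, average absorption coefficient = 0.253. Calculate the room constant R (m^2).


Given values:
  S = 156.7 m^2, alpha = 0.253
Formula: R = S * alpha / (1 - alpha)
Numerator: 156.7 * 0.253 = 39.6451
Denominator: 1 - 0.253 = 0.747
R = 39.6451 / 0.747 = 53.07

53.07 m^2


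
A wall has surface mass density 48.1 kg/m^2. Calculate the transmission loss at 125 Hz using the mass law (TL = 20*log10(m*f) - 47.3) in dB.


Given values:
  m = 48.1 kg/m^2, f = 125 Hz
Formula: TL = 20 * log10(m * f) - 47.3
Compute m * f = 48.1 * 125 = 6012.5
Compute log10(6012.5) = 3.779055
Compute 20 * 3.779055 = 75.5811
TL = 75.5811 - 47.3 = 28.28

28.28 dB


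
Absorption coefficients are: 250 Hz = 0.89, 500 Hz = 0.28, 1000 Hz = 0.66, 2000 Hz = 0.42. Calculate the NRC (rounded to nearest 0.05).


Given values:
  a_250 = 0.89, a_500 = 0.28
  a_1000 = 0.66, a_2000 = 0.42
Formula: NRC = (a250 + a500 + a1000 + a2000) / 4
Sum = 0.89 + 0.28 + 0.66 + 0.42 = 2.25
NRC = 2.25 / 4 = 0.5625
Rounded to nearest 0.05: 0.55

0.55


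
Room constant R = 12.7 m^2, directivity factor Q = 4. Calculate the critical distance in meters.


Given values:
  R = 12.7 m^2, Q = 4
Formula: d_c = 0.141 * sqrt(Q * R)
Compute Q * R = 4 * 12.7 = 50.8
Compute sqrt(50.8) = 7.1274
d_c = 0.141 * 7.1274 = 1.005

1.005 m


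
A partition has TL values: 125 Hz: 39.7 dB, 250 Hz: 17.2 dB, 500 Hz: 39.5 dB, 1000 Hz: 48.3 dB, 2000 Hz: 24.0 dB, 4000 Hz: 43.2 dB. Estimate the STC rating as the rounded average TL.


Given TL values at each frequency:
  125 Hz: 39.7 dB
  250 Hz: 17.2 dB
  500 Hz: 39.5 dB
  1000 Hz: 48.3 dB
  2000 Hz: 24.0 dB
  4000 Hz: 43.2 dB
Formula: STC ~ round(average of TL values)
Sum = 39.7 + 17.2 + 39.5 + 48.3 + 24.0 + 43.2 = 211.9
Average = 211.9 / 6 = 35.32
Rounded: 35

35


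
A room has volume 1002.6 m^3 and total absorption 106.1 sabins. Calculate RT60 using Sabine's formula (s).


Given values:
  V = 1002.6 m^3
  A = 106.1 sabins
Formula: RT60 = 0.161 * V / A
Numerator: 0.161 * 1002.6 = 161.4186
RT60 = 161.4186 / 106.1 = 1.521

1.521 s


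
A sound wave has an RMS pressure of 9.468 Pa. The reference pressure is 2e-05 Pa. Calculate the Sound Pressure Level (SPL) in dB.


Given values:
  p = 9.468 Pa
  p_ref = 2e-05 Pa
Formula: SPL = 20 * log10(p / p_ref)
Compute ratio: p / p_ref = 9.468 / 2e-05 = 473400
Compute log10: log10(473400) = 5.675228
Multiply: SPL = 20 * 5.675228 = 113.5

113.5 dB


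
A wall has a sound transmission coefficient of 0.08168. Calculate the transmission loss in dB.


Given values:
  tau = 0.08168
Formula: TL = 10 * log10(1 / tau)
Compute 1 / tau = 1 / 0.08168 = 12.2429
Compute log10(12.2429) = 1.087884
TL = 10 * 1.087884 = 10.88

10.88 dB


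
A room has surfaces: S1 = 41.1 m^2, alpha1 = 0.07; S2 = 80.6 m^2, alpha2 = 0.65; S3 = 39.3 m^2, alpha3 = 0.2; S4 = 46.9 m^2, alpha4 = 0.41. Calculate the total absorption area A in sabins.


Given surfaces:
  Surface 1: 41.1 * 0.07 = 2.877
  Surface 2: 80.6 * 0.65 = 52.39
  Surface 3: 39.3 * 0.2 = 7.86
  Surface 4: 46.9 * 0.41 = 19.229
Formula: A = sum(Si * alpha_i)
A = 2.877 + 52.39 + 7.86 + 19.229
A = 82.36

82.36 sabins


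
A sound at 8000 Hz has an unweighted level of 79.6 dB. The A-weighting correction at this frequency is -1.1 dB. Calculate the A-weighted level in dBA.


Given values:
  SPL = 79.6 dB
  A-weighting at 8000 Hz = -1.1 dB
Formula: L_A = SPL + A_weight
L_A = 79.6 + (-1.1)
L_A = 78.5

78.5 dBA


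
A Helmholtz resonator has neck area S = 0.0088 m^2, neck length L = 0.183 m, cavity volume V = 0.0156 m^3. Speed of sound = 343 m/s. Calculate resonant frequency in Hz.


Given values:
  S = 0.0088 m^2, L = 0.183 m, V = 0.0156 m^3, c = 343 m/s
Formula: f = (c / (2*pi)) * sqrt(S / (V * L))
Compute V * L = 0.0156 * 0.183 = 0.0028548
Compute S / (V * L) = 0.0088 / 0.0028548 = 3.0825
Compute sqrt(3.0825) = 1.755705
Compute c / (2*pi) = 343 / 6.283185 = 54.590148
f = 54.590148 * 1.755705 = 95.84

95.84 Hz


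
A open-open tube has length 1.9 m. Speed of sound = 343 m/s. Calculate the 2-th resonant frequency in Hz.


Given values:
  Tube type: open-open, L = 1.9 m, c = 343 m/s, n = 2
Formula: f_n = n * c / (2 * L)
Compute 2 * L = 2 * 1.9 = 3.8
f = 2 * 343 / 3.8
f = 180.53

180.53 Hz


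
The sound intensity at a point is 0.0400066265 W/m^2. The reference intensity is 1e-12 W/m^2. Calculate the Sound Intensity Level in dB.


Given values:
  I = 0.0400066265 W/m^2
  I_ref = 1e-12 W/m^2
Formula: SIL = 10 * log10(I / I_ref)
Compute ratio: I / I_ref = 40006626500
Compute log10: log10(40006626500) = 10.602132
Multiply: SIL = 10 * 10.602132 = 106.02

106.02 dB


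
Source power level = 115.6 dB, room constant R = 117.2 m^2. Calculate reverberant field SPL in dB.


Given values:
  Lw = 115.6 dB, R = 117.2 m^2
Formula: SPL = Lw + 10 * log10(4 / R)
Compute 4 / R = 4 / 117.2 = 0.03413
Compute 10 * log10(0.03413) = -14.6686
SPL = 115.6 + (-14.6686) = 100.93

100.93 dB


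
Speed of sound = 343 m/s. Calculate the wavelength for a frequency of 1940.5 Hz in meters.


Given values:
  c = 343 m/s, f = 1940.5 Hz
Formula: lambda = c / f
lambda = 343 / 1940.5
lambda = 0.1768

0.1768 m


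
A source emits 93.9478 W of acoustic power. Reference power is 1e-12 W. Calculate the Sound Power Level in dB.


Given values:
  W = 93.9478 W
  W_ref = 1e-12 W
Formula: SWL = 10 * log10(W / W_ref)
Compute ratio: W / W_ref = 93947800000000
Compute log10: log10(93947800000000) = 13.972887
Multiply: SWL = 10 * 13.972887 = 139.73

139.73 dB


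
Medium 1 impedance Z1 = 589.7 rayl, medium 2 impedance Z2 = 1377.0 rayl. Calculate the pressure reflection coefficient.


Given values:
  Z1 = 589.7 rayl, Z2 = 1377.0 rayl
Formula: R = (Z2 - Z1) / (Z2 + Z1)
Numerator: Z2 - Z1 = 1377.0 - 589.7 = 787.3
Denominator: Z2 + Z1 = 1377.0 + 589.7 = 1966.7
R = 787.3 / 1966.7 = 0.4003

0.4003


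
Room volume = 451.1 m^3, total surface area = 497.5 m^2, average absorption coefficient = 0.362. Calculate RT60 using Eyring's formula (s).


Given values:
  V = 451.1 m^3, S = 497.5 m^2, alpha = 0.362
Formula: RT60 = 0.161 * V / (-S * ln(1 - alpha))
Compute ln(1 - 0.362) = ln(0.638) = -0.449417
Denominator: -497.5 * -0.449417 = 223.585
Numerator: 0.161 * 451.1 = 72.6271
RT60 = 72.6271 / 223.585 = 0.325

0.325 s


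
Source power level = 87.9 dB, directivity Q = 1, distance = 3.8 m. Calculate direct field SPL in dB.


Given values:
  Lw = 87.9 dB, Q = 1, r = 3.8 m
Formula: SPL = Lw + 10 * log10(Q / (4 * pi * r^2))
Compute 4 * pi * r^2 = 4 * pi * 3.8^2 = 181.4584
Compute Q / denom = 1 / 181.4584 = 0.0055109
Compute 10 * log10(0.0055109) = -22.5878
SPL = 87.9 + (-22.5878) = 65.31

65.31 dB


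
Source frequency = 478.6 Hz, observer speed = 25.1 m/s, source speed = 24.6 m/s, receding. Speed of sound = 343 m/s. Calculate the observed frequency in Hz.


Given values:
  f_s = 478.6 Hz, v_o = 25.1 m/s, v_s = 24.6 m/s
  Direction: receding
Formula: f_o = f_s * (c - v_o) / (c + v_s)
Numerator: c - v_o = 343 - 25.1 = 317.9
Denominator: c + v_s = 343 + 24.6 = 367.6
f_o = 478.6 * 317.9 / 367.6 = 413.89

413.89 Hz


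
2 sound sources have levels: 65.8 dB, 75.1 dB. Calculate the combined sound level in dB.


Formula: L_total = 10 * log10( sum(10^(Li/10)) )
  Source 1: 10^(65.8/10) = 3801893.9632
  Source 2: 10^(75.1/10) = 32359365.693
Sum of linear values = 36161259.6562
L_total = 10 * log10(36161259.6562) = 75.58

75.58 dB


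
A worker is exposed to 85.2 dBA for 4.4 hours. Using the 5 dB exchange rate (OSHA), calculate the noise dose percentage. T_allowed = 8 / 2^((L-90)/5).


Given values:
  L = 85.2 dBA, T = 4.4 hours
Formula: T_allowed = 8 / 2^((L - 90) / 5)
Compute exponent: (85.2 - 90) / 5 = -0.96
Compute 2^(-0.96) = 0.514057
T_allowed = 8 / 0.514057 = 15.562477 hours
Dose = (T / T_allowed) * 100
Dose = (4.4 / 15.562477) * 100 = 28.27

28.27 %


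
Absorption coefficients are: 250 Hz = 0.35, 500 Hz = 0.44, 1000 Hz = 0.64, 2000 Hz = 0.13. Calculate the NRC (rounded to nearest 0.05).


Given values:
  a_250 = 0.35, a_500 = 0.44
  a_1000 = 0.64, a_2000 = 0.13
Formula: NRC = (a250 + a500 + a1000 + a2000) / 4
Sum = 0.35 + 0.44 + 0.64 + 0.13 = 1.56
NRC = 1.56 / 4 = 0.39
Rounded to nearest 0.05: 0.4

0.4


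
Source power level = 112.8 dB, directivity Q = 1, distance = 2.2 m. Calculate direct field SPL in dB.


Given values:
  Lw = 112.8 dB, Q = 1, r = 2.2 m
Formula: SPL = Lw + 10 * log10(Q / (4 * pi * r^2))
Compute 4 * pi * r^2 = 4 * pi * 2.2^2 = 60.8212
Compute Q / denom = 1 / 60.8212 = 0.01644164
Compute 10 * log10(0.01644164) = -17.8405
SPL = 112.8 + (-17.8405) = 94.96

94.96 dB


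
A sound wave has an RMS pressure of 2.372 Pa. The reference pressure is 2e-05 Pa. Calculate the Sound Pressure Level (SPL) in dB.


Given values:
  p = 2.372 Pa
  p_ref = 2e-05 Pa
Formula: SPL = 20 * log10(p / p_ref)
Compute ratio: p / p_ref = 2.372 / 2e-05 = 118600
Compute log10: log10(118600) = 5.074085
Multiply: SPL = 20 * 5.074085 = 101.48

101.48 dB


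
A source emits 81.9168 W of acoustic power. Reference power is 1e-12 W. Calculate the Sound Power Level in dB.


Given values:
  W = 81.9168 W
  W_ref = 1e-12 W
Formula: SWL = 10 * log10(W / W_ref)
Compute ratio: W / W_ref = 81916800000000
Compute log10: log10(81916800000000) = 13.913373
Multiply: SWL = 10 * 13.913373 = 139.13

139.13 dB


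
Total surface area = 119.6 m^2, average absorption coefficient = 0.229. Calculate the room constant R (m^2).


Given values:
  S = 119.6 m^2, alpha = 0.229
Formula: R = S * alpha / (1 - alpha)
Numerator: 119.6 * 0.229 = 27.3884
Denominator: 1 - 0.229 = 0.771
R = 27.3884 / 0.771 = 35.52

35.52 m^2


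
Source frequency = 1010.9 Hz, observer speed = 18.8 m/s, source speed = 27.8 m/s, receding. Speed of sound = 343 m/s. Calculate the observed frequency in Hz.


Given values:
  f_s = 1010.9 Hz, v_o = 18.8 m/s, v_s = 27.8 m/s
  Direction: receding
Formula: f_o = f_s * (c - v_o) / (c + v_s)
Numerator: c - v_o = 343 - 18.8 = 324.2
Denominator: c + v_s = 343 + 27.8 = 370.8
f_o = 1010.9 * 324.2 / 370.8 = 883.86

883.86 Hz


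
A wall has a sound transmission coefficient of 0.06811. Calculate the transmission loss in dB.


Given values:
  tau = 0.06811
Formula: TL = 10 * log10(1 / tau)
Compute 1 / tau = 1 / 0.06811 = 14.6821
Compute log10(14.6821) = 1.166788
TL = 10 * 1.166788 = 11.67

11.67 dB


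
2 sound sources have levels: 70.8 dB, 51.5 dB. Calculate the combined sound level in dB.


Formula: L_total = 10 * log10( sum(10^(Li/10)) )
  Source 1: 10^(70.8/10) = 12022644.3462
  Source 2: 10^(51.5/10) = 141253.7545
Sum of linear values = 12163898.1007
L_total = 10 * log10(12163898.1007) = 70.85

70.85 dB


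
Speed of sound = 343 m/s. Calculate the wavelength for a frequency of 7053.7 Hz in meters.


Given values:
  c = 343 m/s, f = 7053.7 Hz
Formula: lambda = c / f
lambda = 343 / 7053.7
lambda = 0.0486

0.0486 m


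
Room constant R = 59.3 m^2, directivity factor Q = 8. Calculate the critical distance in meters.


Given values:
  R = 59.3 m^2, Q = 8
Formula: d_c = 0.141 * sqrt(Q * R)
Compute Q * R = 8 * 59.3 = 474.4
Compute sqrt(474.4) = 21.7807
d_c = 0.141 * 21.7807 = 3.071

3.071 m


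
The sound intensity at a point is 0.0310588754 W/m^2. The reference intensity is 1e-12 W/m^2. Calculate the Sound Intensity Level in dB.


Given values:
  I = 0.0310588754 W/m^2
  I_ref = 1e-12 W/m^2
Formula: SIL = 10 * log10(I / I_ref)
Compute ratio: I / I_ref = 31058875400
Compute log10: log10(31058875400) = 10.492186
Multiply: SIL = 10 * 10.492186 = 104.92

104.92 dB


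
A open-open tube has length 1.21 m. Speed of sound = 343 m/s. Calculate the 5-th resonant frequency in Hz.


Given values:
  Tube type: open-open, L = 1.21 m, c = 343 m/s, n = 5
Formula: f_n = n * c / (2 * L)
Compute 2 * L = 2 * 1.21 = 2.42
f = 5 * 343 / 2.42
f = 708.68

708.68 Hz


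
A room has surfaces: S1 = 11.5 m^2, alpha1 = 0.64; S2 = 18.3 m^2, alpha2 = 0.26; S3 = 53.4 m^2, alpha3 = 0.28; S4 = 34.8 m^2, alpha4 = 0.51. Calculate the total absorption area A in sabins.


Given surfaces:
  Surface 1: 11.5 * 0.64 = 7.36
  Surface 2: 18.3 * 0.26 = 4.758
  Surface 3: 53.4 * 0.28 = 14.952
  Surface 4: 34.8 * 0.51 = 17.748
Formula: A = sum(Si * alpha_i)
A = 7.36 + 4.758 + 14.952 + 17.748
A = 44.82

44.82 sabins


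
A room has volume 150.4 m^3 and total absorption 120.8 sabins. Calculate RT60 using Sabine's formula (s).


Given values:
  V = 150.4 m^3
  A = 120.8 sabins
Formula: RT60 = 0.161 * V / A
Numerator: 0.161 * 150.4 = 24.2144
RT60 = 24.2144 / 120.8 = 0.2

0.2 s


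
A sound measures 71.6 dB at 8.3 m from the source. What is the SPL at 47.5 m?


Given values:
  SPL1 = 71.6 dB, r1 = 8.3 m, r2 = 47.5 m
Formula: SPL2 = SPL1 - 20 * log10(r2 / r1)
Compute ratio: r2 / r1 = 47.5 / 8.3 = 5.7229
Compute log10: log10(5.7229) = 0.757616
Compute drop: 20 * 0.757616 = 15.1523
SPL2 = 71.6 - 15.1523 = 56.45

56.45 dB


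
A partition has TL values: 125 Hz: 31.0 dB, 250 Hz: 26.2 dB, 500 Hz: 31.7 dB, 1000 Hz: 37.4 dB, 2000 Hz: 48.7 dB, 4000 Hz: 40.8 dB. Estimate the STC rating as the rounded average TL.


Given TL values at each frequency:
  125 Hz: 31.0 dB
  250 Hz: 26.2 dB
  500 Hz: 31.7 dB
  1000 Hz: 37.4 dB
  2000 Hz: 48.7 dB
  4000 Hz: 40.8 dB
Formula: STC ~ round(average of TL values)
Sum = 31.0 + 26.2 + 31.7 + 37.4 + 48.7 + 40.8 = 215.8
Average = 215.8 / 6 = 35.97
Rounded: 36

36


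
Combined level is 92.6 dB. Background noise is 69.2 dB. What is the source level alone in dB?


Given values:
  L_total = 92.6 dB, L_bg = 69.2 dB
Formula: L_source = 10 * log10(10^(L_total/10) - 10^(L_bg/10))
Convert to linear:
  10^(92.6/10) = 1819700858.61
  10^(69.2/10) = 8317637.711
Difference: 1819700858.61 - 8317637.711 = 1811383220.899
L_source = 10 * log10(1811383220.899) = 92.58

92.58 dB


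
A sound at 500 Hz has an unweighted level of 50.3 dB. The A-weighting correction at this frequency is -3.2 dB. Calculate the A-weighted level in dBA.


Given values:
  SPL = 50.3 dB
  A-weighting at 500 Hz = -3.2 dB
Formula: L_A = SPL + A_weight
L_A = 50.3 + (-3.2)
L_A = 47.1

47.1 dBA


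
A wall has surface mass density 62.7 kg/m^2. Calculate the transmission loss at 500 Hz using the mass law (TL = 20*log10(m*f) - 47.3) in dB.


Given values:
  m = 62.7 kg/m^2, f = 500 Hz
Formula: TL = 20 * log10(m * f) - 47.3
Compute m * f = 62.7 * 500 = 31350.0
Compute log10(31350.0) = 4.496238
Compute 20 * 4.496238 = 89.9248
TL = 89.9248 - 47.3 = 42.62

42.62 dB


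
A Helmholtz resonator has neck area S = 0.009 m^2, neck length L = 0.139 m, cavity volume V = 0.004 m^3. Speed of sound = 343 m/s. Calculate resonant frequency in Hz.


Given values:
  S = 0.009 m^2, L = 0.139 m, V = 0.004 m^3, c = 343 m/s
Formula: f = (c / (2*pi)) * sqrt(S / (V * L))
Compute V * L = 0.004 * 0.139 = 0.000556
Compute S / (V * L) = 0.009 / 0.000556 = 16.1871
Compute sqrt(16.1871) = 4.02332
Compute c / (2*pi) = 343 / 6.283185 = 54.590148
f = 54.590148 * 4.02332 = 219.63

219.63 Hz


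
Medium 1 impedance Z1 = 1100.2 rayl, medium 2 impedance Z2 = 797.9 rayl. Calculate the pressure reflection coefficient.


Given values:
  Z1 = 1100.2 rayl, Z2 = 797.9 rayl
Formula: R = (Z2 - Z1) / (Z2 + Z1)
Numerator: Z2 - Z1 = 797.9 - 1100.2 = -302.3
Denominator: Z2 + Z1 = 797.9 + 1100.2 = 1898.1
R = -302.3 / 1898.1 = -0.1593

-0.1593


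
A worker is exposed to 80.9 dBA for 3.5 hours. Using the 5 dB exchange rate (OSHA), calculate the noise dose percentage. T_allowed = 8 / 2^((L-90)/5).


Given values:
  L = 80.9 dBA, T = 3.5 hours
Formula: T_allowed = 8 / 2^((L - 90) / 5)
Compute exponent: (80.9 - 90) / 5 = -1.82
Compute 2^(-1.82) = 0.283221
T_allowed = 8 / 0.283221 = 28.246493 hours
Dose = (T / T_allowed) * 100
Dose = (3.5 / 28.246493) * 100 = 12.39

12.39 %


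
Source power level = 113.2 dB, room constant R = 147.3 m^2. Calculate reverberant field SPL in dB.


Given values:
  Lw = 113.2 dB, R = 147.3 m^2
Formula: SPL = Lw + 10 * log10(4 / R)
Compute 4 / R = 4 / 147.3 = 0.027155
Compute 10 * log10(0.027155) = -15.6615
SPL = 113.2 + (-15.6615) = 97.54

97.54 dB


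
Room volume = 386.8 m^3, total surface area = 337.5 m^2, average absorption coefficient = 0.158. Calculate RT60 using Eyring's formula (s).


Given values:
  V = 386.8 m^3, S = 337.5 m^2, alpha = 0.158
Formula: RT60 = 0.161 * V / (-S * ln(1 - alpha))
Compute ln(1 - 0.158) = ln(0.842) = -0.171975
Denominator: -337.5 * -0.171975 = 58.0416
Numerator: 0.161 * 386.8 = 62.2748
RT60 = 62.2748 / 58.0416 = 1.073

1.073 s


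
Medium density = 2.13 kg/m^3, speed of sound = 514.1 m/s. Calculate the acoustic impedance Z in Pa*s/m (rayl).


Given values:
  rho = 2.13 kg/m^3
  c = 514.1 m/s
Formula: Z = rho * c
Z = 2.13 * 514.1
Z = 1095.03

1095.03 rayl


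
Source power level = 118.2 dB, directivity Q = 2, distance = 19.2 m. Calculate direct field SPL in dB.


Given values:
  Lw = 118.2 dB, Q = 2, r = 19.2 m
Formula: SPL = Lw + 10 * log10(Q / (4 * pi * r^2))
Compute 4 * pi * r^2 = 4 * pi * 19.2^2 = 4632.4669
Compute Q / denom = 2 / 4632.4669 = 0.00043174
Compute 10 * log10(0.00043174) = -33.6478
SPL = 118.2 + (-33.6478) = 84.55

84.55 dB


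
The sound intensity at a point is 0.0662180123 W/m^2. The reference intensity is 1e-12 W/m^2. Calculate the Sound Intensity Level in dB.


Given values:
  I = 0.0662180123 W/m^2
  I_ref = 1e-12 W/m^2
Formula: SIL = 10 * log10(I / I_ref)
Compute ratio: I / I_ref = 66218012300
Compute log10: log10(66218012300) = 10.820976
Multiply: SIL = 10 * 10.820976 = 108.21

108.21 dB


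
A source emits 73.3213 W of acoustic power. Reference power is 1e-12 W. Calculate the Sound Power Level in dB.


Given values:
  W = 73.3213 W
  W_ref = 1e-12 W
Formula: SWL = 10 * log10(W / W_ref)
Compute ratio: W / W_ref = 73321300000000
Compute log10: log10(73321300000000) = 13.86523
Multiply: SWL = 10 * 13.86523 = 138.65

138.65 dB


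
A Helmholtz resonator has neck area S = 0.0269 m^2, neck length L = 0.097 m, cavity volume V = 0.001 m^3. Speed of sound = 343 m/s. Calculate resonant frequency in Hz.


Given values:
  S = 0.0269 m^2, L = 0.097 m, V = 0.001 m^3, c = 343 m/s
Formula: f = (c / (2*pi)) * sqrt(S / (V * L))
Compute V * L = 0.001 * 0.097 = 9.7e-05
Compute S / (V * L) = 0.0269 / 9.7e-05 = 277.3196
Compute sqrt(277.3196) = 16.652916
Compute c / (2*pi) = 343 / 6.283185 = 54.590148
f = 54.590148 * 16.652916 = 909.09

909.09 Hz


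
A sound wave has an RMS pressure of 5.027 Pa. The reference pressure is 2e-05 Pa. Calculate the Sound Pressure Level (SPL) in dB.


Given values:
  p = 5.027 Pa
  p_ref = 2e-05 Pa
Formula: SPL = 20 * log10(p / p_ref)
Compute ratio: p / p_ref = 5.027 / 2e-05 = 251350
Compute log10: log10(251350) = 5.400279
Multiply: SPL = 20 * 5.400279 = 108.01

108.01 dB


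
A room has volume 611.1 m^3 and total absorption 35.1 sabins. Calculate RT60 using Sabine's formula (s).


Given values:
  V = 611.1 m^3
  A = 35.1 sabins
Formula: RT60 = 0.161 * V / A
Numerator: 0.161 * 611.1 = 98.3871
RT60 = 98.3871 / 35.1 = 2.803

2.803 s


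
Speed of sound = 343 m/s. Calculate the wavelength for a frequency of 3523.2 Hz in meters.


Given values:
  c = 343 m/s, f = 3523.2 Hz
Formula: lambda = c / f
lambda = 343 / 3523.2
lambda = 0.0974

0.0974 m


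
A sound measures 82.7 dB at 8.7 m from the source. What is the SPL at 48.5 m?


Given values:
  SPL1 = 82.7 dB, r1 = 8.7 m, r2 = 48.5 m
Formula: SPL2 = SPL1 - 20 * log10(r2 / r1)
Compute ratio: r2 / r1 = 48.5 / 8.7 = 5.5747
Compute log10: log10(5.5747) = 0.746222
Compute drop: 20 * 0.746222 = 14.9244
SPL2 = 82.7 - 14.9244 = 67.78

67.78 dB


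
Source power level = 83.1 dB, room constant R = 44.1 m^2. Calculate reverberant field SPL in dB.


Given values:
  Lw = 83.1 dB, R = 44.1 m^2
Formula: SPL = Lw + 10 * log10(4 / R)
Compute 4 / R = 4 / 44.1 = 0.090703
Compute 10 * log10(0.090703) = -10.4238
SPL = 83.1 + (-10.4238) = 72.68

72.68 dB


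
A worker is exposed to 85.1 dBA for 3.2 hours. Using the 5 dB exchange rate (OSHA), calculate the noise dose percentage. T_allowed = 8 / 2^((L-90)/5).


Given values:
  L = 85.1 dBA, T = 3.2 hours
Formula: T_allowed = 8 / 2^((L - 90) / 5)
Compute exponent: (85.1 - 90) / 5 = -0.98
Compute 2^(-0.98) = 0.50698
T_allowed = 8 / 0.50698 = 15.779715 hours
Dose = (T / T_allowed) * 100
Dose = (3.2 / 15.779715) * 100 = 20.28

20.28 %


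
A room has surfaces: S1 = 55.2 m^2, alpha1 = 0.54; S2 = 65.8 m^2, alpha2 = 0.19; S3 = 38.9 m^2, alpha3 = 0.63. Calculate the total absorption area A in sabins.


Given surfaces:
  Surface 1: 55.2 * 0.54 = 29.808
  Surface 2: 65.8 * 0.19 = 12.502
  Surface 3: 38.9 * 0.63 = 24.507
Formula: A = sum(Si * alpha_i)
A = 29.808 + 12.502 + 24.507
A = 66.82

66.82 sabins
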